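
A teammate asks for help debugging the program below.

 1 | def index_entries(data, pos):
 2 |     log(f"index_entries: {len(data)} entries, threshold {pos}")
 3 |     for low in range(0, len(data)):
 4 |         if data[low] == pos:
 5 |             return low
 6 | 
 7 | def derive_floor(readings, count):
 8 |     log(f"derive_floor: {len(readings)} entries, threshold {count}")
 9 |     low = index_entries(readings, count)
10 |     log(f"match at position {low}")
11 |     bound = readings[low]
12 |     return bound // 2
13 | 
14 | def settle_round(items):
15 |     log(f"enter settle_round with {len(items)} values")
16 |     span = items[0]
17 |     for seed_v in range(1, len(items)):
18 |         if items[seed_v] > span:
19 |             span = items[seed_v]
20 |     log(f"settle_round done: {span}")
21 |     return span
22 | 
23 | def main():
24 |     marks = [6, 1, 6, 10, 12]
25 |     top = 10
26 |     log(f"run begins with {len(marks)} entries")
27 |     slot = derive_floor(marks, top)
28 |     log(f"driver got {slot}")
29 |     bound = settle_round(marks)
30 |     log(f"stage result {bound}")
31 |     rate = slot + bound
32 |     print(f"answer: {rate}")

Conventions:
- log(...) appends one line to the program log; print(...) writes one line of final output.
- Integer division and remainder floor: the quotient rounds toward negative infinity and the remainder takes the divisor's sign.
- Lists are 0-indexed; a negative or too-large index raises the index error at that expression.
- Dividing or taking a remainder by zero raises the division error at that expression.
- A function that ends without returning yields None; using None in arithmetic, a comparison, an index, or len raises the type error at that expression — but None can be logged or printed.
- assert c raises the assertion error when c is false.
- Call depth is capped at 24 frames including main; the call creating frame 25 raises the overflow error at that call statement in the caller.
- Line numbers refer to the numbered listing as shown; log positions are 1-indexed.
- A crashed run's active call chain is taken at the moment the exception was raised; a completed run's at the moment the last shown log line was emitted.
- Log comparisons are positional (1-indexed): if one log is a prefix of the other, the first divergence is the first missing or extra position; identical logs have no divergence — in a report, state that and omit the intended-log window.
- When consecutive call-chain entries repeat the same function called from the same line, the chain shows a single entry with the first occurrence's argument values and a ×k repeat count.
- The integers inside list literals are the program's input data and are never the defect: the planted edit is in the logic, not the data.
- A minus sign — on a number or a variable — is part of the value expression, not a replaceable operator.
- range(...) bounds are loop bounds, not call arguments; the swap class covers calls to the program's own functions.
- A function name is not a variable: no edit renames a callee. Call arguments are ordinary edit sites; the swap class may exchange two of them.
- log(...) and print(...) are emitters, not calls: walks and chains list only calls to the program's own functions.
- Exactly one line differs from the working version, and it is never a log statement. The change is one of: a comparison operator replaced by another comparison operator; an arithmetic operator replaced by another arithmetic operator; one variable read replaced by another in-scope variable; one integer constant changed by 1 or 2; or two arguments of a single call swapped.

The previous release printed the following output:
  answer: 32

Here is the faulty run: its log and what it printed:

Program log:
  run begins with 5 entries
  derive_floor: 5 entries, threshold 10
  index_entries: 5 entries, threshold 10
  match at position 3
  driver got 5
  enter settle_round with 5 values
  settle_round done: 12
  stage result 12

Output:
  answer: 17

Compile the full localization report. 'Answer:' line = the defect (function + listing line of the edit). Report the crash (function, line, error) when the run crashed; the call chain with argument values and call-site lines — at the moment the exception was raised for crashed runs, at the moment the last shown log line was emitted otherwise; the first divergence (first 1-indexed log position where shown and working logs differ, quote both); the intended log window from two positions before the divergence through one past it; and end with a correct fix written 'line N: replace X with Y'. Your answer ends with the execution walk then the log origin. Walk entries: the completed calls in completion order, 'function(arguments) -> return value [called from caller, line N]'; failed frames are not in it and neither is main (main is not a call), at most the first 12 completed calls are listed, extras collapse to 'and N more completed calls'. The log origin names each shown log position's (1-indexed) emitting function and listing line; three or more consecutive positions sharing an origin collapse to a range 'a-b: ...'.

Answer: the defect is in derive_floor at line 12.
Key observation: The earliest visible damage is log position 5 — 'driver got 5' rather than the intended 'driver got 20'.
Call chain: main.
First divergence: position 5 — shown 'driver got 5', intended 'driver got 20'.
Intended log window:
  3: index_entries: 5 entries, threshold 10
  4: match at position 3
  5: driver got 20
  6: enter settle_round with 5 values
Execution walk:
  index_entries([6, 1, 6, 10, 12], 10) -> 3  [called from derive_floor, line 9]
  derive_floor([6, 1, 6, 10, 12], 10) -> 5  [called from main, line 27]
  settle_round([6, 1, 6, 10, 12]) -> 12  [called from main, line 29]
Origin of each log line:
  1 — main, line 26
  2 — derive_floor, line 8
  3 — index_entries, line 2
  4 — derive_floor, line 10
  5 — main, line 28
  6 — settle_round, line 15
  7 — settle_round, line 20
  8 — main, line 30
A correct fix: line 12: replace `//` with `*`.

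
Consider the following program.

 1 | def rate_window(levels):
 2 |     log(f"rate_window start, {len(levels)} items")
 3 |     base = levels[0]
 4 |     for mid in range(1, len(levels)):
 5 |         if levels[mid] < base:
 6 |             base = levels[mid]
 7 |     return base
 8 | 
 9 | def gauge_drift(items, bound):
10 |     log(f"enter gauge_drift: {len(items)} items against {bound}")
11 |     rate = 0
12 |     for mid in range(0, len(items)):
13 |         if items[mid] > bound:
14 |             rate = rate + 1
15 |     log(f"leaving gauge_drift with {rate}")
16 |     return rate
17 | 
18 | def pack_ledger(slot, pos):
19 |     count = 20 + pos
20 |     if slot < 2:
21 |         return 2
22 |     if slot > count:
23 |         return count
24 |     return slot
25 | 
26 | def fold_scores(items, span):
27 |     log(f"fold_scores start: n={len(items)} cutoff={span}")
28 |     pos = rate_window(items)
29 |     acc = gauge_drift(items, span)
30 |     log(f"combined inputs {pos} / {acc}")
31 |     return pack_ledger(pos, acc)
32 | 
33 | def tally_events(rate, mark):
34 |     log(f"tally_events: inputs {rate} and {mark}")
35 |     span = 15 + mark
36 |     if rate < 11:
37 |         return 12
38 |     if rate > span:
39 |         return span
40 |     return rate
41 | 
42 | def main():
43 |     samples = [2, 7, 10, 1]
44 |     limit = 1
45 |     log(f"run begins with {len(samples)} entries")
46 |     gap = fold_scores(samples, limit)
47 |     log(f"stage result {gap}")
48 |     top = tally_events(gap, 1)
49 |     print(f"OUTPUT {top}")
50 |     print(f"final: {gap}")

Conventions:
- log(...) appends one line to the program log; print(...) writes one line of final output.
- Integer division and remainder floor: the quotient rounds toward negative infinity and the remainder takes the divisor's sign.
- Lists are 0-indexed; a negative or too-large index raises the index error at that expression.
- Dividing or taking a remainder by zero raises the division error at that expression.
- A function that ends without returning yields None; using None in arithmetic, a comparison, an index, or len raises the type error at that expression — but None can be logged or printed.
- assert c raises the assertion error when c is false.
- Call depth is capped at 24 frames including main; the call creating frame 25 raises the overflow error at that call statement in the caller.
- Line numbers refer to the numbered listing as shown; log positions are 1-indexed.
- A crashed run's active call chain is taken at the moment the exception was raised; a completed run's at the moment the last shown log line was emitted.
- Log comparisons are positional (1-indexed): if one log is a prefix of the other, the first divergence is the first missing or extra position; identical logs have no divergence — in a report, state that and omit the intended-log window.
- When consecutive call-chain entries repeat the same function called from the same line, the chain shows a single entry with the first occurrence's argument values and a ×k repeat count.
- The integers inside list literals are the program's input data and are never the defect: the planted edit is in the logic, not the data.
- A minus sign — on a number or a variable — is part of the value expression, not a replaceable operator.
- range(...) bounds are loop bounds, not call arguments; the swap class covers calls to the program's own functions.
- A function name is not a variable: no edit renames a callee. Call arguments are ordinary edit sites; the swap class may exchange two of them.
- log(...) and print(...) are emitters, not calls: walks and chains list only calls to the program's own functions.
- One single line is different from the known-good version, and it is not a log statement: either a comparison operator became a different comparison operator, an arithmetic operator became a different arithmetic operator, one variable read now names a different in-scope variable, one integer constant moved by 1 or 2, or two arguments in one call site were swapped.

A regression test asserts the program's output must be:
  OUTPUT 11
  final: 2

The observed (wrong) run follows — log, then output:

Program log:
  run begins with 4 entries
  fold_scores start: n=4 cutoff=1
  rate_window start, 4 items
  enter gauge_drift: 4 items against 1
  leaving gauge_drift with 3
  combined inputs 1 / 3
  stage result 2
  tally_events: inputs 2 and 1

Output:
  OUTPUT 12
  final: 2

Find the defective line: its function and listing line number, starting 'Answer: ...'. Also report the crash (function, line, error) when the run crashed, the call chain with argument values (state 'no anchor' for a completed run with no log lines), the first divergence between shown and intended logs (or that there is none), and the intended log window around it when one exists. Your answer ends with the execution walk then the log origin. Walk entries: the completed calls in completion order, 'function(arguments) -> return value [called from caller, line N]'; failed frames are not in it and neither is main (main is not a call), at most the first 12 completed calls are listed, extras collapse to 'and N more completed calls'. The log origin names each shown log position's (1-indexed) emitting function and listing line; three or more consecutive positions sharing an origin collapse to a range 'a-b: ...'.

Answer: the defect is in tally_events at line 37.
Key observation: The logs agree in full; only the final output differs.
Call chain: main -> tally_events(2, 1) (called at line 48).
First divergence: none (the log streams are identical).
Execution walk:
  rate_window([2, 7, 10, 1]) -> 1  [called from fold_scores, line 28]
  gauge_drift([2, 7, 10, 1], 1) -> 3  [called from fold_scores, line 29]
  pack_ledger(1, 3) -> 2  [called from fold_scores, line 31]
  fold_scores([2, 7, 10, 1], 1) -> 2  [called from main, line 46]
  tally_events(2, 1) -> 12  [called from main, line 48]
Log origins:
  1: emitted by main (line 45)
  2: emitted by fold_scores (line 27)
  3: emitted by rate_window (line 2)
  4: emitted by gauge_drift (line 10)
  5: emitted by gauge_drift (line 15)
  6: emitted by fold_scores (line 30)
  7: emitted by main (line 47)
  8: emitted by tally_events (line 34)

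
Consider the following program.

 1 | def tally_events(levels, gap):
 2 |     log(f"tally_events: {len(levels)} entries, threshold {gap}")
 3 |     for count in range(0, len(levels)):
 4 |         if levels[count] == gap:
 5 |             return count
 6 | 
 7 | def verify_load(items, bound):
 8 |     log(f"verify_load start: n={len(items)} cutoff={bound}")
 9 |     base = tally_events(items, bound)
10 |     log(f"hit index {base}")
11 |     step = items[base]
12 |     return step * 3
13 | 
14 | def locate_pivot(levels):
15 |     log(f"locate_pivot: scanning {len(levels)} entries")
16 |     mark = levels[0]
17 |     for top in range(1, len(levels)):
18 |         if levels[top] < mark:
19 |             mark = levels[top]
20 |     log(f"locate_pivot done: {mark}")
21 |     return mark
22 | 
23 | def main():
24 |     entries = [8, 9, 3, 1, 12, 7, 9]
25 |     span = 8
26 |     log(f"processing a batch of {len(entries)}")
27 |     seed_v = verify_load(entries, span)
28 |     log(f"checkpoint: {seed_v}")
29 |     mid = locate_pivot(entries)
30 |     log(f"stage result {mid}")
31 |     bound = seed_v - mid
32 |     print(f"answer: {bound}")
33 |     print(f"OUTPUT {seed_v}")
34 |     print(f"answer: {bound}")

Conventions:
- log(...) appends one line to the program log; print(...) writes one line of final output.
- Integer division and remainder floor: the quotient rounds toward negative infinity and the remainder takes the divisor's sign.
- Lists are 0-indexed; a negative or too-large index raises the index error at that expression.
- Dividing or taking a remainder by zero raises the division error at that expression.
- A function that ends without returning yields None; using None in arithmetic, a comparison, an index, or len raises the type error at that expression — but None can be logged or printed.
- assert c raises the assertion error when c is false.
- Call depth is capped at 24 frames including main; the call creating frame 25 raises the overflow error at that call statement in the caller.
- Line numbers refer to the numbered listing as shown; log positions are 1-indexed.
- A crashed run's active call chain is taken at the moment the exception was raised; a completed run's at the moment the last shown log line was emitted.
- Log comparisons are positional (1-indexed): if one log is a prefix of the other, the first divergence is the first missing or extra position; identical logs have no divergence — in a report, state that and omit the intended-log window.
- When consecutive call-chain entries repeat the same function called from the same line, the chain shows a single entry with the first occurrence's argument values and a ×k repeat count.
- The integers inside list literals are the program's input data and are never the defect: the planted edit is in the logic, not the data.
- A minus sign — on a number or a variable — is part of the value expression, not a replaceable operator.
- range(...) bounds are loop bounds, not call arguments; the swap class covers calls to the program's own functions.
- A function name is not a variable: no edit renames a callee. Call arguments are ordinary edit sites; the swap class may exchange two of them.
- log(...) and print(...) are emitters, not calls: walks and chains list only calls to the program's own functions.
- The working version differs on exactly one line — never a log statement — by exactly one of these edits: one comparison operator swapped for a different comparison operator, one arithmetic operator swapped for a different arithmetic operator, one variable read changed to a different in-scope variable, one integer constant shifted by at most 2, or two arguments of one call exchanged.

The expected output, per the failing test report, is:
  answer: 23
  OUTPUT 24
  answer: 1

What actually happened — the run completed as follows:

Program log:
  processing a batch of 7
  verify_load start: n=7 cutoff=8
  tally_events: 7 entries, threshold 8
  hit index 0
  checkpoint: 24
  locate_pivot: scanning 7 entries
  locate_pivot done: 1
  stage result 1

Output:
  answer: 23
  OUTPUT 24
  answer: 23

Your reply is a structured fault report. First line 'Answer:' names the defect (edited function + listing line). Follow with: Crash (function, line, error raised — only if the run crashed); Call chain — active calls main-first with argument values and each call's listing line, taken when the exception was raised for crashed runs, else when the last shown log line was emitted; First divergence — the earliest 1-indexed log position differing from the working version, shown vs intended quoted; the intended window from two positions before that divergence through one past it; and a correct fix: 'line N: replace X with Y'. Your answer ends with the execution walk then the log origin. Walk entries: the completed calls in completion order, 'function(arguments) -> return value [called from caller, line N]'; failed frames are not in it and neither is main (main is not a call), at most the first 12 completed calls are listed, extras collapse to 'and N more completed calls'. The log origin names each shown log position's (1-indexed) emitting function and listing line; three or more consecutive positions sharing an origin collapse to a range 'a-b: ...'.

Answer: the defect is in main at line 34.
The tell: Every logged value matches the working version; the printed result is what differs.
Call chain: main.
First divergence: none (the log streams are identical).
Execution walk:
  tally_events([8, 9, 3, 1, 12, 7, 9], 8) -> 0  [called from verify_load, line 9]
  verify_load([8, 9, 3, 1, 12, 7, 9], 8) -> 24  [called from main, line 27]
  locate_pivot([8, 9, 3, 1, 12, 7, 9]) -> 1  [called from main, line 29]
Log origins:
  1: emitted by main (line 26)
  2: emitted by verify_load (line 8)
  3: emitted by tally_events (line 2)
  4: emitted by verify_load (line 10)
  5: emitted by main (line 28)
  6: emitted by locate_pivot (line 15)
  7: emitted by locate_pivot (line 20)
  8: emitted by main (line 30)
A correct fix: line 34: replace `bound` with `mid`.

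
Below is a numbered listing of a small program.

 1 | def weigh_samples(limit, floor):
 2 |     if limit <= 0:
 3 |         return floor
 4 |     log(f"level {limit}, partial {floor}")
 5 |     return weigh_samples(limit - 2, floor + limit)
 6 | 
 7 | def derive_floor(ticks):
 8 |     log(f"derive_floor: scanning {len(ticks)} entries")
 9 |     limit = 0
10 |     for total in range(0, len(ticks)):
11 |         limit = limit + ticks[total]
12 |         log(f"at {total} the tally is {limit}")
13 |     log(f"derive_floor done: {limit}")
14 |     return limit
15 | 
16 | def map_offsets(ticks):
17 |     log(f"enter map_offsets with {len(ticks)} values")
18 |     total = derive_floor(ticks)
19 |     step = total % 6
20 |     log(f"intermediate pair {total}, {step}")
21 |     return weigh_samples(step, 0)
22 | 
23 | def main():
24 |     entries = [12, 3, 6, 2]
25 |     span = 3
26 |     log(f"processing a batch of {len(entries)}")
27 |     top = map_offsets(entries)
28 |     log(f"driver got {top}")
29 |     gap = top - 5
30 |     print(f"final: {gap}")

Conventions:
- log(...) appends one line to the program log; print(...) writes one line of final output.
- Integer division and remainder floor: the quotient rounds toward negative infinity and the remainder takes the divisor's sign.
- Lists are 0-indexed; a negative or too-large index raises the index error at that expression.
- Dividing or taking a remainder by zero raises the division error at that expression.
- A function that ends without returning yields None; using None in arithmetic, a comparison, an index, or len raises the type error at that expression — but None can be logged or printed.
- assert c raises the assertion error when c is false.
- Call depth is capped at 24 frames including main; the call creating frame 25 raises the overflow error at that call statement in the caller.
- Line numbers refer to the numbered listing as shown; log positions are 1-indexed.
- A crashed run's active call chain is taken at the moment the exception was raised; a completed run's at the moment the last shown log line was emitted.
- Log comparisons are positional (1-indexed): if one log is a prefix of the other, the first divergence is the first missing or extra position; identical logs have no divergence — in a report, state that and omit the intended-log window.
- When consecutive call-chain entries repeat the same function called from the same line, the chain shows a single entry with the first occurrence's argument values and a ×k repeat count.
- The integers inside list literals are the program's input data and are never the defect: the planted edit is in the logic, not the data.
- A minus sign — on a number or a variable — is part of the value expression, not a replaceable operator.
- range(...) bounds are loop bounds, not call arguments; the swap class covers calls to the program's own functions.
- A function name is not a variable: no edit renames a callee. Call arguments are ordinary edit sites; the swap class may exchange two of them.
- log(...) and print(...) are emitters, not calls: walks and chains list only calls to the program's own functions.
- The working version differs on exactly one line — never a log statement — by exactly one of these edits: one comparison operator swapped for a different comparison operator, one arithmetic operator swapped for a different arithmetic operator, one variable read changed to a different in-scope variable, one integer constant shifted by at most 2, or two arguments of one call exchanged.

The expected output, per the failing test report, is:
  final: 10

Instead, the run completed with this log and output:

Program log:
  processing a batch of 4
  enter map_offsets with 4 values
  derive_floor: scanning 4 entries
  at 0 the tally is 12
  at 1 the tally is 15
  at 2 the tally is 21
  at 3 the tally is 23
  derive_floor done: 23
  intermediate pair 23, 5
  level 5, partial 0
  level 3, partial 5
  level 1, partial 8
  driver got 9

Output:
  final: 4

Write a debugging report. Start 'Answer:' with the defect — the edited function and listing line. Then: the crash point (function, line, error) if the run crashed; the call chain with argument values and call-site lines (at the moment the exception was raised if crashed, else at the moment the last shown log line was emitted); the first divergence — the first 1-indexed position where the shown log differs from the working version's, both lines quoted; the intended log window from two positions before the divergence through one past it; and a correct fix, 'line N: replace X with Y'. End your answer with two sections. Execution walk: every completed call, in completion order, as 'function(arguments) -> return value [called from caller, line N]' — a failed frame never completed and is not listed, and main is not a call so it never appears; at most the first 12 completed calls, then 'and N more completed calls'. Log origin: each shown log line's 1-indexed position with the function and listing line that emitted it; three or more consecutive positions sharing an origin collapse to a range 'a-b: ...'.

Answer: the defect is in weigh_samples at line 5.
The tell: At log position 11 the runs split — shown 'level 3, partial 5', but the working version logs 'level 4, partial 5'.
Call chain: main.
First divergence: position 11 — the shown line 'level 3, partial 5' should read 'level 4, partial 5'.
Intended log window:
  9: intermediate pair 23, 5
  10: level 5, partial 0
  11: level 4, partial 5
  12: level 3, partial 9
Execution walk:
  derive_floor([12, 3, 6, 2]) -> 23  [called from map_offsets, line 18]
  weigh_samples(-1, 9) -> 9  [called from weigh_samples, line 5]
  weigh_samples(1, 8) -> 9  [called from weigh_samples, line 5]
  weigh_samples(3, 5) -> 9  [called from weigh_samples, line 5]
  weigh_samples(5, 0) -> 9  [called from map_offsets, line 21]
  map_offsets([12, 3, 6, 2]) -> 9  [called from main, line 27]
Log line origins:
  1: emitted by main (line 26)
  2: emitted by map_offsets (line 17)
  3: emitted by derive_floor (line 8)
  4-7: emitted by derive_floor (line 12)
  8: emitted by derive_floor (line 13)
  9: emitted by map_offsets (line 20)
  10-12: emitted by weigh_samples (line 4)
  13: emitted by main (line 28)
A correct fix: line 5: replace `2` with `1`.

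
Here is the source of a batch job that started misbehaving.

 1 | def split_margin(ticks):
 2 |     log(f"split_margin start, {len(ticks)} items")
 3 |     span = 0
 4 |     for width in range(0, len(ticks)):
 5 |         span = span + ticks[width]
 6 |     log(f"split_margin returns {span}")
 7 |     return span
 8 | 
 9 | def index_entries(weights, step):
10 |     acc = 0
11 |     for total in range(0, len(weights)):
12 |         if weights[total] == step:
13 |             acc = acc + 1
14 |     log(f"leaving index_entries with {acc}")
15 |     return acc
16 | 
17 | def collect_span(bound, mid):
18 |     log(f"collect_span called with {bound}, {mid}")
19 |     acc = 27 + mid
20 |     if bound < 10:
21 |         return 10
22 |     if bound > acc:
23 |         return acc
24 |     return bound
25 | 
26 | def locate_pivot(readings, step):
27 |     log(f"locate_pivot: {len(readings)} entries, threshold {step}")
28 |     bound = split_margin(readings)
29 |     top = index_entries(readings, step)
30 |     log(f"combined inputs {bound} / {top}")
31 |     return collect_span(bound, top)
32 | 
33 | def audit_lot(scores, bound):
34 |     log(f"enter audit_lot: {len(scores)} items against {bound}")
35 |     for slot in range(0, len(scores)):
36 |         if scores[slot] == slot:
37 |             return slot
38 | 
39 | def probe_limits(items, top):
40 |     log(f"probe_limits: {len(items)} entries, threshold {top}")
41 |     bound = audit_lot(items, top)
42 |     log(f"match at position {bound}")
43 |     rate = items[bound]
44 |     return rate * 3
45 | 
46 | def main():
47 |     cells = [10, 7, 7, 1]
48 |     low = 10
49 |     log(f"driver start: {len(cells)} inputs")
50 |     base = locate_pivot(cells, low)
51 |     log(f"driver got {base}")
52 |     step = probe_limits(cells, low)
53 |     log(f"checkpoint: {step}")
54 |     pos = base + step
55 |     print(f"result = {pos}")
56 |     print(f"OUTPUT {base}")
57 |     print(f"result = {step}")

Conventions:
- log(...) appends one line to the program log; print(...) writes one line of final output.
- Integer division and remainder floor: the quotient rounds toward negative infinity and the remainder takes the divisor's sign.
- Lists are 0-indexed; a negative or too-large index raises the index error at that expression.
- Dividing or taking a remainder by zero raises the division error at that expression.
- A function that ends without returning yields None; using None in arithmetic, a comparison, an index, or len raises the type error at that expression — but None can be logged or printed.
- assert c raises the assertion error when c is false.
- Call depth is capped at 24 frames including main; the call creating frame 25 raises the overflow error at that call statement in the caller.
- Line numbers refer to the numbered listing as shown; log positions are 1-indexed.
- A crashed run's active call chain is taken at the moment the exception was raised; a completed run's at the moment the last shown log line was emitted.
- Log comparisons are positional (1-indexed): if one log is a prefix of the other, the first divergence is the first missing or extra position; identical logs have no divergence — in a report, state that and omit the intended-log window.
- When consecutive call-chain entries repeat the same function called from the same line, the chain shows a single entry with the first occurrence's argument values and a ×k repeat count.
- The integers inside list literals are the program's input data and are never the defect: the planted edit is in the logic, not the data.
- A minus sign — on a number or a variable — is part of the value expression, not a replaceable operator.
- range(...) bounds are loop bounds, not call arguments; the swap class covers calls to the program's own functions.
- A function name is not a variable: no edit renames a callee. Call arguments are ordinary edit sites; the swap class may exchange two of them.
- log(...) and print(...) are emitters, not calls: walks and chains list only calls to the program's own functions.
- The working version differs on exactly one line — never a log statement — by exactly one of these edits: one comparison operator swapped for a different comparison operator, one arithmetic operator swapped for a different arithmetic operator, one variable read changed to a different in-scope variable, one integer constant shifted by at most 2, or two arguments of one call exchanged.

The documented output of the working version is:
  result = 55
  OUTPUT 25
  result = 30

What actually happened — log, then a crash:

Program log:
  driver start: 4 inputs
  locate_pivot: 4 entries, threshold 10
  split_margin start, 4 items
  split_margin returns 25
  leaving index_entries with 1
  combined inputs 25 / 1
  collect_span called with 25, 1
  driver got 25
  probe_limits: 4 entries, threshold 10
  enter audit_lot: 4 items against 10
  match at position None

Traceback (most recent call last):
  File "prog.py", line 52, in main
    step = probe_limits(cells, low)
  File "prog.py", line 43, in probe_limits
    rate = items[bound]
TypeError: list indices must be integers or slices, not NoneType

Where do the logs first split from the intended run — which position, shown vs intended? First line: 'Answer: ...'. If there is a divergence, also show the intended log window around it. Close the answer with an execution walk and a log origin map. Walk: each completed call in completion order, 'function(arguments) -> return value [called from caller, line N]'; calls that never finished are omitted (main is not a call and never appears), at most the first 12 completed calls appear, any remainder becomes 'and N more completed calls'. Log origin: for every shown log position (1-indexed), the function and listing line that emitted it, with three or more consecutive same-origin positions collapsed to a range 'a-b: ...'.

Answer: position 11 — shown 'match at position None', intended 'match at position 0'.
Intended log window:
  9: probe_limits: 4 entries, threshold 10
  10: enter audit_lot: 4 items against 10
  11: match at position 0
  12: checkpoint: 30
Execution walk:
  split_margin([10, 7, 7, 1]) -> 25  [called from locate_pivot, line 28]
  index_entries([10, 7, 7, 1], 10) -> 1  [called from locate_pivot, line 29]
  collect_span(25, 1) -> 25  [called from locate_pivot, line 31]
  locate_pivot([10, 7, 7, 1], 10) -> 25  [called from main, line 50]
  audit_lot([10, 7, 7, 1], 10) -> None  [called from probe_limits, line 41]
Origin of each log line:
  1: from main, line 49
  2: from locate_pivot, line 27
  3: from split_margin, line 2
  4: from split_margin, line 6
  5: from index_entries, line 14
  6: from locate_pivot, line 30
  7: from collect_span, line 18
  8: from main, line 51
  9: from probe_limits, line 40
  10: from audit_lot, line 34
  11: from probe_limits, line 42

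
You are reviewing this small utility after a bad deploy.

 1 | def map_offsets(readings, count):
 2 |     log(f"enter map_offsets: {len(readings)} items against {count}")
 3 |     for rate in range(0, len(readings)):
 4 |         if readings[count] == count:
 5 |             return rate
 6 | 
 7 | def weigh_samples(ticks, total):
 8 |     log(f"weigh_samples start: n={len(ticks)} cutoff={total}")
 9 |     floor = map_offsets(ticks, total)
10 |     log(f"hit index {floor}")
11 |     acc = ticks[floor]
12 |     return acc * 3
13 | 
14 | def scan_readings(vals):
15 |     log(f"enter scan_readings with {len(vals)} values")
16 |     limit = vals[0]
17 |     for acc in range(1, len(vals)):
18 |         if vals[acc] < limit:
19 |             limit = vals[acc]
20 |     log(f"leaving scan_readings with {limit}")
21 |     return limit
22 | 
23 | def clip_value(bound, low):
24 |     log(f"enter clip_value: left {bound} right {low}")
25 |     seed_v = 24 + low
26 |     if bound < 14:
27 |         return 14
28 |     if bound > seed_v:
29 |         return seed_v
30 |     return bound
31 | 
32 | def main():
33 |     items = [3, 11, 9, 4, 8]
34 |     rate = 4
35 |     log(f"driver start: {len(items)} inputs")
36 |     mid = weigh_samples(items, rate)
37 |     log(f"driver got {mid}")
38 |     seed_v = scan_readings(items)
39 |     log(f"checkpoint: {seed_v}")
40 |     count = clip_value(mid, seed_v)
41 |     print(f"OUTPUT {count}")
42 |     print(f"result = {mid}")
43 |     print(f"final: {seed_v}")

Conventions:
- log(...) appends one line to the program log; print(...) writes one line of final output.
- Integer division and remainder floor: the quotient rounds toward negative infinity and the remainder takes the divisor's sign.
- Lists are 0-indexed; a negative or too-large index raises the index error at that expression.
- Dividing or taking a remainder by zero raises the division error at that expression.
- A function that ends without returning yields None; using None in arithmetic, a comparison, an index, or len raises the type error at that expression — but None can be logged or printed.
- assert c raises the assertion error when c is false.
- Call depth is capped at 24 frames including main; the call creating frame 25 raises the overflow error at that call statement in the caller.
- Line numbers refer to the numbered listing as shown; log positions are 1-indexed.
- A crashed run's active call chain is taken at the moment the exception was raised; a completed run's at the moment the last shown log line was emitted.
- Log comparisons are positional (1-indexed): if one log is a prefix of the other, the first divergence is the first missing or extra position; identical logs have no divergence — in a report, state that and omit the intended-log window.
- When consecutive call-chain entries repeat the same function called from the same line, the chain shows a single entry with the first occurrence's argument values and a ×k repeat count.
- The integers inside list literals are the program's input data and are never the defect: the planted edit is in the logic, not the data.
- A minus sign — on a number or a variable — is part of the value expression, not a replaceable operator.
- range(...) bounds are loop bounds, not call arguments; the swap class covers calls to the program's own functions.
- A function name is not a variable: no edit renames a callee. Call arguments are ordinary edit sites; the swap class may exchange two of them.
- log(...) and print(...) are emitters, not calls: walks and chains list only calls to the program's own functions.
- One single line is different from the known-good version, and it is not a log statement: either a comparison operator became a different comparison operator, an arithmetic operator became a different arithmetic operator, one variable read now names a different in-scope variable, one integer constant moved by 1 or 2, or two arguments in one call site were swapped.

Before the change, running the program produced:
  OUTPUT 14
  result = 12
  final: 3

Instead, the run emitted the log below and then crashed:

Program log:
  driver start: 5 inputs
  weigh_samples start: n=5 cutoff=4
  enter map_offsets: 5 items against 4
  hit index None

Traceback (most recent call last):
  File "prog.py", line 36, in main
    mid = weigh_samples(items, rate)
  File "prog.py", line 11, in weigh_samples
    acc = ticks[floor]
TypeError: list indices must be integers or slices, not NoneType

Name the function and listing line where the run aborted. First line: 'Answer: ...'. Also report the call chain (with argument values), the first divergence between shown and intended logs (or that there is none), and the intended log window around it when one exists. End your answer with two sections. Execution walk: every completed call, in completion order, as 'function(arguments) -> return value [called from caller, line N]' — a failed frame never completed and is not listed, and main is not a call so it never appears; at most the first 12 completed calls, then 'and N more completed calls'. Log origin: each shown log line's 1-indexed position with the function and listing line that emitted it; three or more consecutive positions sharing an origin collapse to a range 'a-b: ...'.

Answer: the error was raised in weigh_samples, line 11.
Key observation: Log line 4 is where behavior first shows: 'hit index None' appears instead of 'hit index 3'.
Call chain: main -> weigh_samples([3, 11, 9, 4, 8], 4) (called at line 36).
First divergence: position 4 — shown 'hit index None', intended 'hit index 3'.
Intended log window:
  2: weigh_samples start: n=5 cutoff=4
  3: enter map_offsets: 5 items against 4
  4: hit index 3
  5: driver got 12
Execution walk:
  map_offsets([3, 11, 9, 4, 8], 4) -> None  [called from weigh_samples, line 9]
Log line origins:
  1: emitted by main (line 35)
  2: emitted by weigh_samples (line 8)
  3: emitted by map_offsets (line 2)
  4: emitted by weigh_samples (line 10)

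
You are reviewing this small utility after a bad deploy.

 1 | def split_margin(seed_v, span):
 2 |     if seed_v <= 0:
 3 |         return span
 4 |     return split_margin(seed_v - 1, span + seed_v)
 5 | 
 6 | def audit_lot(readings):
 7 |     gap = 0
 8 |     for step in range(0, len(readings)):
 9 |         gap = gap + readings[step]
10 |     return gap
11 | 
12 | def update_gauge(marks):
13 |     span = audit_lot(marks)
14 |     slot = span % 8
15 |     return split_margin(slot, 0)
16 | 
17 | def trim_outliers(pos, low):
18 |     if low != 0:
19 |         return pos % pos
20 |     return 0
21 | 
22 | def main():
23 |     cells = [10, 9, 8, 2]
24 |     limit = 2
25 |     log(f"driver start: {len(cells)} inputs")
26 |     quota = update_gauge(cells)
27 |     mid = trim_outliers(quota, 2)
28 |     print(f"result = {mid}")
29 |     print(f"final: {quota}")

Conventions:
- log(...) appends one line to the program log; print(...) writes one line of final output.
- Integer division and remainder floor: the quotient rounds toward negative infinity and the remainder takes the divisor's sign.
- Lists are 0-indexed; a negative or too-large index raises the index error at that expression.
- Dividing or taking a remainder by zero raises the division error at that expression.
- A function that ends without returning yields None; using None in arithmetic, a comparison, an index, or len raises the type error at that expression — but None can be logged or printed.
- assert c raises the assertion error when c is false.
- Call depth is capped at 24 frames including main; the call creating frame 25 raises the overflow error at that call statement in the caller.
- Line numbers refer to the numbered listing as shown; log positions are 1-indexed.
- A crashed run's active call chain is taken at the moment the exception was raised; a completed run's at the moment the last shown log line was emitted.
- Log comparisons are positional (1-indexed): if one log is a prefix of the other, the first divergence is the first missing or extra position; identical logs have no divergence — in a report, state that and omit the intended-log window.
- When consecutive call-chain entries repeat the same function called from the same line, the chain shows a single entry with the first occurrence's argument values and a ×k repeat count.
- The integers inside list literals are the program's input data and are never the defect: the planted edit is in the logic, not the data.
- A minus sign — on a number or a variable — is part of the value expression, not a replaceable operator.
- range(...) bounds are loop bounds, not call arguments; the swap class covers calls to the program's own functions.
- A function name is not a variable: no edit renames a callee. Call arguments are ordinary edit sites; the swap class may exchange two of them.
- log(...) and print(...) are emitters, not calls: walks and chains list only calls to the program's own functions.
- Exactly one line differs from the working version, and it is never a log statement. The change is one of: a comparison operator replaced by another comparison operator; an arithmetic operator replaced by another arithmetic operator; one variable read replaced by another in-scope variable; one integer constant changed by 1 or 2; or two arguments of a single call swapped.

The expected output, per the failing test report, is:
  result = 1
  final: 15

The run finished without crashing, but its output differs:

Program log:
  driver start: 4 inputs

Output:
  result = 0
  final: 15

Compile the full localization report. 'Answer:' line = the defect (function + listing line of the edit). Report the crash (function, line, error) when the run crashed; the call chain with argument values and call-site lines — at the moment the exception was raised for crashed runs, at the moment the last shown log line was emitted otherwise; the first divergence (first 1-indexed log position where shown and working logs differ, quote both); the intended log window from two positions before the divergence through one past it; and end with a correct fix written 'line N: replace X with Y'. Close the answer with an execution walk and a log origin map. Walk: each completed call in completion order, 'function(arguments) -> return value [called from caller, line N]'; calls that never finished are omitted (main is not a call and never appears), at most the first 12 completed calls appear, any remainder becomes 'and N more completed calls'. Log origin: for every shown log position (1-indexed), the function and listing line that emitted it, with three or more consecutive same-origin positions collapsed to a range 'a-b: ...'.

Answer: the defect is in trim_outliers at line 19.
Key fact: The two runs log identically and part ways only at the printed values.
Call chain: main.
First divergence: none — the logs agree in full.
Execution walk:
  audit_lot([10, 9, 8, 2]) -> 29  [called from update_gauge, line 13]
  split_margin(0, 15) -> 15  [called from split_margin, line 4]
  split_margin(1, 14) -> 15  [called from split_margin, line 4]
  split_margin(2, 12) -> 15  [called from split_margin, line 4]
  split_margin(3, 9) -> 15  [called from split_margin, line 4]
  split_margin(4, 5) -> 15  [called from split_margin, line 4]
  split_margin(5, 0) -> 15  [called from update_gauge, line 15]
  update_gauge([10, 9, 8, 2]) -> 15  [called from main, line 26]
  trim_outliers(15, 2) -> 0  [called from main, line 27]
Log line origins:
  1: emitted by main (line 25)
A correct fix: line 19: replace `pos % pos` with `pos % low`.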